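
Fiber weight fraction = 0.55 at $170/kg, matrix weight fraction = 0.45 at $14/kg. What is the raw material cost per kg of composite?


Cost = cost_f*Wf + cost_m*Wm = 170*0.55 + 14*0.45 = $99.8/kg

$99.8/kg


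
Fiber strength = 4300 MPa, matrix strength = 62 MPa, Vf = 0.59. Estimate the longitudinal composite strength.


sigma_1 = sigma_f*Vf + sigma_m*(1-Vf) = 4300*0.59 + 62*0.41 = 2562.4 MPa

2562.4 MPa


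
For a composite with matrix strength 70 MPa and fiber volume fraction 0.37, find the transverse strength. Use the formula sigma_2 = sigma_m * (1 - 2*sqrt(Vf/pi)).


factor = 1 - 2*sqrt(0.37/pi) = 0.3136
sigma_2 = 70 * 0.3136 = 21.95 MPa

21.95 MPa


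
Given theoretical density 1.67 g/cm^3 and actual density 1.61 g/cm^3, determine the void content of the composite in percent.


Void% = (rho_theo - rho_actual)/rho_theo * 100 = (1.67 - 1.61)/1.67 * 100 = 3.59%

3.59%


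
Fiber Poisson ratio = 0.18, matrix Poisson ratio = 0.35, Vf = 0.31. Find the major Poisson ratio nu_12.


nu_12 = nu_f*Vf + nu_m*(1-Vf) = 0.18*0.31 + 0.35*0.69 = 0.2973

0.2973


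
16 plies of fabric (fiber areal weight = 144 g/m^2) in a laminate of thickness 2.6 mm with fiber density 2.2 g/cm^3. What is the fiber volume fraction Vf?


Vf = n * FAW / (rho_f * h * 1000) = 16 * 144 / (2.2 * 2.6 * 1000) = 0.4028

0.4028


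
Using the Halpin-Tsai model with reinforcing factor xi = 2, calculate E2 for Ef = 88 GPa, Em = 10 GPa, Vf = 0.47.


eta = (Ef/Em - 1)/(Ef/Em + xi) = (8.8 - 1)/(8.8 + 2) = 0.7222
E2 = Em*(1+xi*eta*Vf)/(1-eta*Vf) = 25.42 GPa

25.42 GPa


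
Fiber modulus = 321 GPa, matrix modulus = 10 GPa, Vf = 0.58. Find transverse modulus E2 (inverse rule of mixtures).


1/E2 = Vf/Ef + (1-Vf)/Em = 0.58/321 + 0.42/10
E2 = 22.83 GPa

22.83 GPa


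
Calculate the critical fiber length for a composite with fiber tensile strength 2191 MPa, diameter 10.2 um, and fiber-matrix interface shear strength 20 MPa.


Lc = sigma_f * d / (2 * tau_i) = 2191 * 10.2 / (2 * 20) = 558.7 um

558.7 um


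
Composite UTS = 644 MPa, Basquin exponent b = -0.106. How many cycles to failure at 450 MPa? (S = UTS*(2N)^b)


N = 0.5 * (S/UTS)^(1/b) = 0.5 * (450/644)^(1/-0.106) = 14.7091 cycles

14.7091 cycles


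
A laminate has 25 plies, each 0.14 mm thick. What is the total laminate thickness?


h = n * t_ply = 25 * 0.14 = 3.5 mm

3.5 mm


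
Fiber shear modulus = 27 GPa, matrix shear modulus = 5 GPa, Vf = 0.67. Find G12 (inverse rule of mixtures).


1/G12 = Vf/Gf + (1-Vf)/Gm = 0.67/27 + 0.33/5
G12 = 11.01 GPa

11.01 GPa


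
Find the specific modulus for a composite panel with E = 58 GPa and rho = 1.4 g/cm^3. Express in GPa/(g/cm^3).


Specific stiffness = E/rho = 58/1.4 = 41.4 GPa/(g/cm^3)

41.4 GPa/(g/cm^3)


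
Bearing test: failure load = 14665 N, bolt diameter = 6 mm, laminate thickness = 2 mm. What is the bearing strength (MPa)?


sigma_br = F/(d*h) = 14665/(6*2) = 1222.1 MPa

1222.1 MPa


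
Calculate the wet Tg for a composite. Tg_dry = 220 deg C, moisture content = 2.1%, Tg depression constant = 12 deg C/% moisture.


Tg_wet = Tg_dry - k*moisture = 220 - 12*2.1 = 194.8 deg C

194.8 deg C


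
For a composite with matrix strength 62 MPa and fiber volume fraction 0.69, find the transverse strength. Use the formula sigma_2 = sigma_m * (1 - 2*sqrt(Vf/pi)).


factor = 1 - 2*sqrt(0.69/pi) = 0.0627
sigma_2 = 62 * 0.0627 = 3.89 MPa

3.89 MPa


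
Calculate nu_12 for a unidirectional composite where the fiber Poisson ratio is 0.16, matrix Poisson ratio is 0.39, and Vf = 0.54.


nu_12 = nu_f*Vf + nu_m*(1-Vf) = 0.16*0.54 + 0.39*0.46 = 0.2658

0.2658


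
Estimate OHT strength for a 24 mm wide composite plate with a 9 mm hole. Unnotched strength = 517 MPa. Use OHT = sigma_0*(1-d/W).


OHT = sigma_0*(1-d/W) = 517*(1-9/24) = 323.1 MPa

323.1 MPa


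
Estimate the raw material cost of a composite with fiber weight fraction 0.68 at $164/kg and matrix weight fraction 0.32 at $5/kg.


Cost = cost_f*Wf + cost_m*Wm = 164*0.68 + 5*0.32 = $113.12/kg

$113.12/kg


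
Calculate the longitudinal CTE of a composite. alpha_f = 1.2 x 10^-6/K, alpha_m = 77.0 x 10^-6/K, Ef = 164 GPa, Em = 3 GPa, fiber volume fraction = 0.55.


E1 = Ef*Vf + Em*(1-Vf) = 91.55
alpha_1 = (alpha_f*Ef*Vf + alpha_m*Em*(1-Vf))/E1 = 2.32 x 10^-6/K

2.32 x 10^-6/K


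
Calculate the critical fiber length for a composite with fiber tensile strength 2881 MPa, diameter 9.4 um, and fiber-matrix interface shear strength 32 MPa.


Lc = sigma_f * d / (2 * tau_i) = 2881 * 9.4 / (2 * 32) = 423.1 um

423.1 um


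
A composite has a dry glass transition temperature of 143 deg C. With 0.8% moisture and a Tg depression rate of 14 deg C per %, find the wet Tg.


Tg_wet = Tg_dry - k*moisture = 143 - 14*0.8 = 131.8 deg C

131.8 deg C


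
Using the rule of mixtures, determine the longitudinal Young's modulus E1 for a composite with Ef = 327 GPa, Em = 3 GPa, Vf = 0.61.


E1 = Ef*Vf + Em*(1-Vf) = 327*0.61 + 3*0.39 = 200.64 GPa

200.64 GPa


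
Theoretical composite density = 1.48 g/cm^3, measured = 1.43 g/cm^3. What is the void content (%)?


Void% = (rho_theo - rho_actual)/rho_theo * 100 = (1.48 - 1.43)/1.48 * 100 = 3.38%

3.38%


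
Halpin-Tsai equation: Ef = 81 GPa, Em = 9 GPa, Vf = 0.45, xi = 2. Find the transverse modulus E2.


eta = (Ef/Em - 1)/(Ef/Em + xi) = (9.0 - 1)/(9.0 + 2) = 0.7273
E2 = Em*(1+xi*eta*Vf)/(1-eta*Vf) = 22.14 GPa

22.14 GPa


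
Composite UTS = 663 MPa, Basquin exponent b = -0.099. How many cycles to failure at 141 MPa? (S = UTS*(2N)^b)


N = 0.5 * (S/UTS)^(1/b) = 0.5 * (141/663)^(1/-0.099) = 3.0890e+06 cycles

3.0890e+06 cycles


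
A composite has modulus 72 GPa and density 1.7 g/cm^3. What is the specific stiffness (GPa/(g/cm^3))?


Specific stiffness = E/rho = 72/1.7 = 42.4 GPa/(g/cm^3)

42.4 GPa/(g/cm^3)


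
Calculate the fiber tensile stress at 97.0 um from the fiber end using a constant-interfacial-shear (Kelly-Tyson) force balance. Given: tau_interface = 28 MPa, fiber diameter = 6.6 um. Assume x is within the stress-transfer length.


Force balance: sigma_f * (pi*d^2/4) = tau * (pi*d) * x  ->  sigma_f = 4 * tau * x / d
sigma_f = 4 * 28 * 97.0 / 6.6 = 1646.1 MPa

1646.1 MPa


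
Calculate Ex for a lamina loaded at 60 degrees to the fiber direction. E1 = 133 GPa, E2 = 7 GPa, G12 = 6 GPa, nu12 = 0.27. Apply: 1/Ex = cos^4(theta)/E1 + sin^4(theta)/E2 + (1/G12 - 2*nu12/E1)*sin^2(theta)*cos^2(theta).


cos^4(60) = 0.0625, sin^4(60) = 0.5625, sin^2(60)*cos^2(60) = 0.1875
1/G12 - 2*nu12/E1 = 1/6 - 2*0.27/133 = 0.162607 GPa^-1
1/Ex = 0.0625/133 + 0.5625/7 + 0.162607*0.1875 = 0.1113158 GPa^-1
Ex = 8.98 GPa

8.98 GPa


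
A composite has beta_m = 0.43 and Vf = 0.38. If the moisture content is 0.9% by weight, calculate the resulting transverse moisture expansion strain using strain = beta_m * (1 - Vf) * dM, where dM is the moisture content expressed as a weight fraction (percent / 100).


dM = 0.9/100 = 0.009
strain = beta_m * (1-Vf) * dM = 0.43 * 0.62 * 0.009 = 0.0023994

0.0023994


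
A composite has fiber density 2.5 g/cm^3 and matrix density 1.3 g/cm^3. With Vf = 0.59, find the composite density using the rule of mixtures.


rho_c = rho_f*Vf + rho_m*(1-Vf) = 2.5*0.59 + 1.3*0.41 = 2.008 g/cm^3

2.008 g/cm^3


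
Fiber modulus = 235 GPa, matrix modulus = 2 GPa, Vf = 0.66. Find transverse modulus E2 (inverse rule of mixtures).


1/E2 = Vf/Ef + (1-Vf)/Em = 0.66/235 + 0.34/2
E2 = 5.79 GPa

5.79 GPa


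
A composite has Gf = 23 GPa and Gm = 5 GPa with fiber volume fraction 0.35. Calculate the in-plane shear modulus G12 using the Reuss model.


1/G12 = Vf/Gf + (1-Vf)/Gm = 0.35/23 + 0.65/5
G12 = 6.89 GPa

6.89 GPa


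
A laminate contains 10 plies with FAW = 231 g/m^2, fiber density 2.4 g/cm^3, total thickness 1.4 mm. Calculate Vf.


Vf = n * FAW / (rho_f * h * 1000) = 10 * 231 / (2.4 * 1.4 * 1000) = 0.6875

0.6875


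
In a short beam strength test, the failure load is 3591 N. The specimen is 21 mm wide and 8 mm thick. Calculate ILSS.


ILSS = 3F/(4bh) = 3*3591/(4*21*8) = 16.03 MPa

16.03 MPa


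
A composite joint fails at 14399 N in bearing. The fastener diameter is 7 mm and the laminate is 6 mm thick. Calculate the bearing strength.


sigma_br = F/(d*h) = 14399/(7*6) = 342.8 MPa

342.8 MPa


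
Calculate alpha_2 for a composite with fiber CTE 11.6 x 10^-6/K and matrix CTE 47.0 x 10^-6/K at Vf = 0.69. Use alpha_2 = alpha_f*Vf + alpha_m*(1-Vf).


alpha_2 = alpha_f*Vf + alpha_m*(1-Vf) = 11.6*0.69 + 47.0*0.31 = 22.6 x 10^-6/K

22.6 x 10^-6/K


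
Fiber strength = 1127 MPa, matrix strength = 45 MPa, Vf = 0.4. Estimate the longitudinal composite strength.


sigma_1 = sigma_f*Vf + sigma_m*(1-Vf) = 1127*0.4 + 45*0.6 = 477.8 MPa

477.8 MPa


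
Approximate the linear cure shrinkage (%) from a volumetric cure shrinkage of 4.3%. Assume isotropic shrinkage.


Linear shrinkage ≈ vol_shrink/3 = 4.3/3 = 1.433%

1.433%


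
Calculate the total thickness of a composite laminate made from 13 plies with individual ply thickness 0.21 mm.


h = n * t_ply = 13 * 0.21 = 2.73 mm

2.73 mm


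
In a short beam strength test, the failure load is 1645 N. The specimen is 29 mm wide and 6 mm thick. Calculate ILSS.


ILSS = 3F/(4bh) = 3*1645/(4*29*6) = 7.09 MPa

7.09 MPa


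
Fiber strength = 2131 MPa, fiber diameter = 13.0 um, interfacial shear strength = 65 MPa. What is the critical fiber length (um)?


Lc = sigma_f * d / (2 * tau_i) = 2131 * 13.0 / (2 * 65) = 213.1 um

213.1 um


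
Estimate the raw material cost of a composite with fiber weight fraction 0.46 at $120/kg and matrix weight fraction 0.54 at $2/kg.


Cost = cost_f*Wf + cost_m*Wm = 120*0.46 + 2*0.54 = $56.28/kg

$56.28/kg


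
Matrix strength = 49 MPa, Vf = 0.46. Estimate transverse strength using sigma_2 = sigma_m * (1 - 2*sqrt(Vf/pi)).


factor = 1 - 2*sqrt(0.46/pi) = 0.2347
sigma_2 = 49 * 0.2347 = 11.5 MPa

11.5 MPa


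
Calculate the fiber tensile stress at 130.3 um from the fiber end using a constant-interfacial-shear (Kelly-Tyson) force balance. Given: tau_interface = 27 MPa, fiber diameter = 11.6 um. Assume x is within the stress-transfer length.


Force balance: sigma_f * (pi*d^2/4) = tau * (pi*d) * x  ->  sigma_f = 4 * tau * x / d
sigma_f = 4 * 27 * 130.3 / 11.6 = 1213.1 MPa

1213.1 MPa


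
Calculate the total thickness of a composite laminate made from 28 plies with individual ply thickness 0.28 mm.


h = n * t_ply = 28 * 0.28 = 7.84 mm

7.84 mm


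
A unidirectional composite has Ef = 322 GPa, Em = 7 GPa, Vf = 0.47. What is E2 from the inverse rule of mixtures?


1/E2 = Vf/Ef + (1-Vf)/Em = 0.47/322 + 0.53/7
E2 = 12.96 GPa

12.96 GPa


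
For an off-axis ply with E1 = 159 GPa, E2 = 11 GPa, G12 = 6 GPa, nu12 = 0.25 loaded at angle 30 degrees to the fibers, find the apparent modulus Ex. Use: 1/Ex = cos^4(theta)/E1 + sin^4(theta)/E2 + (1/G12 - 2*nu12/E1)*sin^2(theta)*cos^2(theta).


cos^4(30) = 0.5625, sin^4(30) = 0.0625, sin^2(30)*cos^2(30) = 0.1875
1/G12 - 2*nu12/E1 = 1/6 - 2*0.25/159 = 0.163522 GPa^-1
1/Ex = 0.5625/159 + 0.0625/11 + 0.163522*0.1875 = 0.0398799 GPa^-1
Ex = 25.08 GPa

25.08 GPa


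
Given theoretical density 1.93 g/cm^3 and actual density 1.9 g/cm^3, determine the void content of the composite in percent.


Void% = (rho_theo - rho_actual)/rho_theo * 100 = (1.93 - 1.9)/1.93 * 100 = 1.55%

1.55%


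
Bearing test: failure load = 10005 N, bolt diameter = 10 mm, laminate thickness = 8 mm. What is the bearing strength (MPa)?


sigma_br = F/(d*h) = 10005/(10*8) = 125.1 MPa

125.1 MPa


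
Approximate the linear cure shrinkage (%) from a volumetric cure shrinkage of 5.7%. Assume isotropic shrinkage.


Linear shrinkage ≈ vol_shrink/3 = 5.7/3 = 1.9%

1.9%


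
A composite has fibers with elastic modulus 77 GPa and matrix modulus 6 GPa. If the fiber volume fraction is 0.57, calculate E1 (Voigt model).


E1 = Ef*Vf + Em*(1-Vf) = 77*0.57 + 6*0.43 = 46.47 GPa

46.47 GPa


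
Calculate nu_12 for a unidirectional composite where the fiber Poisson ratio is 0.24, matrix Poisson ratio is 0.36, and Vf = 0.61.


nu_12 = nu_f*Vf + nu_m*(1-Vf) = 0.24*0.61 + 0.36*0.39 = 0.2868

0.2868


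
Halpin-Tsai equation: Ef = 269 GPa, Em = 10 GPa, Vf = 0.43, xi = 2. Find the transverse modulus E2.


eta = (Ef/Em - 1)/(Ef/Em + xi) = (26.9 - 1)/(26.9 + 2) = 0.8962
E2 = Em*(1+xi*eta*Vf)/(1-eta*Vf) = 28.81 GPa

28.81 GPa


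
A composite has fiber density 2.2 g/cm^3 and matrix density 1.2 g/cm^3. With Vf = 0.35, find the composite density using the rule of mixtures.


rho_c = rho_f*Vf + rho_m*(1-Vf) = 2.2*0.35 + 1.2*0.65 = 1.55 g/cm^3

1.55 g/cm^3


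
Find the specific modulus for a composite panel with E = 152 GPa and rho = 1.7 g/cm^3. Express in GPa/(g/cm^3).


Specific stiffness = E/rho = 152/1.7 = 89.4 GPa/(g/cm^3)

89.4 GPa/(g/cm^3)


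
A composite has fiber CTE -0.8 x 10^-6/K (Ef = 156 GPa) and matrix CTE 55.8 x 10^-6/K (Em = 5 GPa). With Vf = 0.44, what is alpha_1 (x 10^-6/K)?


E1 = Ef*Vf + Em*(1-Vf) = 71.44
alpha_1 = (alpha_f*Ef*Vf + alpha_m*Em*(1-Vf))/E1 = 1.42 x 10^-6/K

1.42 x 10^-6/K


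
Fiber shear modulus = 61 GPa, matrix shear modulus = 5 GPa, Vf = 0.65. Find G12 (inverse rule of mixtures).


1/G12 = Vf/Gf + (1-Vf)/Gm = 0.65/61 + 0.35/5
G12 = 12.4 GPa

12.4 GPa


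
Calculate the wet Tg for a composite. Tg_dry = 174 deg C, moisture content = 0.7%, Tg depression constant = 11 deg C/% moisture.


Tg_wet = Tg_dry - k*moisture = 174 - 11*0.7 = 166.3 deg C

166.3 deg C


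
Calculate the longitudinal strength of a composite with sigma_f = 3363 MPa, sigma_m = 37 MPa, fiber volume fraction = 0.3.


sigma_1 = sigma_f*Vf + sigma_m*(1-Vf) = 3363*0.3 + 37*0.7 = 1034.8 MPa

1034.8 MPa


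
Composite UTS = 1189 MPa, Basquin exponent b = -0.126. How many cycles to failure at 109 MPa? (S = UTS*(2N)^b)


N = 0.5 * (S/UTS)^(1/b) = 0.5 * (109/1189)^(1/-0.126) = 8.6124e+07 cycles

8.6124e+07 cycles


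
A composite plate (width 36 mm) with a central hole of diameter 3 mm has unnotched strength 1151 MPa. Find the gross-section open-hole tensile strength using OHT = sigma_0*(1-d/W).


OHT = sigma_0*(1-d/W) = 1151*(1-3/36) = 1055.1 MPa

1055.1 MPa


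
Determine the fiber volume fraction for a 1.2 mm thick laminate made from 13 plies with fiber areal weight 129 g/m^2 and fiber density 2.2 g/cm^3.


Vf = n * FAW / (rho_f * h * 1000) = 13 * 129 / (2.2 * 1.2 * 1000) = 0.6352

0.6352


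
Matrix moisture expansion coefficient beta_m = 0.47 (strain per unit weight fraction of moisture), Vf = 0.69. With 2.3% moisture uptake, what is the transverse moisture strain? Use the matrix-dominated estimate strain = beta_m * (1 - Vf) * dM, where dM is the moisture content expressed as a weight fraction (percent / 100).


dM = 2.3/100 = 0.023
strain = beta_m * (1-Vf) * dM = 0.47 * 0.31 * 0.023 = 0.0033511

0.0033511


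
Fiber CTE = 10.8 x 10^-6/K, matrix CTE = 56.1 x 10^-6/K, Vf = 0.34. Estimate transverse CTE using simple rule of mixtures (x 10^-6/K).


alpha_2 = alpha_f*Vf + alpha_m*(1-Vf) = 10.8*0.34 + 56.1*0.66 = 40.7 x 10^-6/K

40.7 x 10^-6/K


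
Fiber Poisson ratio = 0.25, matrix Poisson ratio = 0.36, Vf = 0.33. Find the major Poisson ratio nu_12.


nu_12 = nu_f*Vf + nu_m*(1-Vf) = 0.25*0.33 + 0.36*0.67 = 0.3237

0.3237


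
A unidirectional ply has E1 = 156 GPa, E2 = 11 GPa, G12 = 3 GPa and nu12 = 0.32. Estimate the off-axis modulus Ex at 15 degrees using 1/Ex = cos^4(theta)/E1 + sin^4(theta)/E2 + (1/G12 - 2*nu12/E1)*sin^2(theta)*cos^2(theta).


cos^4(15) = 0.870513, sin^4(15) = 0.004487, sin^2(15)*cos^2(15) = 0.0625
1/G12 - 2*nu12/E1 = 1/3 - 2*0.32/156 = 0.329231 GPa^-1
1/Ex = 0.870513/156 + 0.004487/11 + 0.329231*0.0625 = 0.0265651 GPa^-1
Ex = 37.64 GPa

37.64 GPa


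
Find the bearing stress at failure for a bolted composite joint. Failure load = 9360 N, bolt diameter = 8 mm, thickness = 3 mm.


sigma_br = F/(d*h) = 9360/(8*3) = 390.0 MPa

390.0 MPa


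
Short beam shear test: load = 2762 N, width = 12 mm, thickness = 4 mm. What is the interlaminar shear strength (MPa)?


ILSS = 3F/(4bh) = 3*2762/(4*12*4) = 43.16 MPa

43.16 MPa


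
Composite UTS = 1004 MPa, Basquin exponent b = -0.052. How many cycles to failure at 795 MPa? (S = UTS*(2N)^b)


N = 0.5 * (S/UTS)^(1/b) = 0.5 * (795/1004)^(1/-0.052) = 44.4967 cycles

44.4967 cycles


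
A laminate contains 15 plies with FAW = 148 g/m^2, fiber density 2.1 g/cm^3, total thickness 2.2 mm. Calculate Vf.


Vf = n * FAW / (rho_f * h * 1000) = 15 * 148 / (2.1 * 2.2 * 1000) = 0.4805

0.4805


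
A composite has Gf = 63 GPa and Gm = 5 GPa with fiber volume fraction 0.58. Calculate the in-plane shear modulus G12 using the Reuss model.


1/G12 = Vf/Gf + (1-Vf)/Gm = 0.58/63 + 0.42/5
G12 = 10.73 GPa

10.73 GPa


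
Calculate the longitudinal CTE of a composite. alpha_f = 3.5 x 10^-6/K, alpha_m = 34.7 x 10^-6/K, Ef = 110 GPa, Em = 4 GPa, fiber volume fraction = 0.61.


E1 = Ef*Vf + Em*(1-Vf) = 68.66
alpha_1 = (alpha_f*Ef*Vf + alpha_m*Em*(1-Vf))/E1 = 4.21 x 10^-6/K

4.21 x 10^-6/K


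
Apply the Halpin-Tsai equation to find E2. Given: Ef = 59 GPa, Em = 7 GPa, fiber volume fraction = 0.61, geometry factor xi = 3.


eta = (Ef/Em - 1)/(Ef/Em + xi) = (8.4286 - 1)/(8.4286 + 3) = 0.65
E2 = Em*(1+xi*eta*Vf)/(1-eta*Vf) = 25.4 GPa

25.4 GPa


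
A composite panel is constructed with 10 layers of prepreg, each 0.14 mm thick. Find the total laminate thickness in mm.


h = n * t_ply = 10 * 0.14 = 1.4 mm

1.4 mm


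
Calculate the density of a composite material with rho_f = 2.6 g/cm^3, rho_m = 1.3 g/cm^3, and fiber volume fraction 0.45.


rho_c = rho_f*Vf + rho_m*(1-Vf) = 2.6*0.45 + 1.3*0.55 = 1.885 g/cm^3

1.885 g/cm^3


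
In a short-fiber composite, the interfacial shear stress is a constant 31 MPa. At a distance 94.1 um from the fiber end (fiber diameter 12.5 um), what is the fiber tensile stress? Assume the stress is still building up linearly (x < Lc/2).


Force balance: sigma_f * (pi*d^2/4) = tau * (pi*d) * x  ->  sigma_f = 4 * tau * x / d
sigma_f = 4 * 31 * 94.1 / 12.5 = 933.5 MPa

933.5 MPa


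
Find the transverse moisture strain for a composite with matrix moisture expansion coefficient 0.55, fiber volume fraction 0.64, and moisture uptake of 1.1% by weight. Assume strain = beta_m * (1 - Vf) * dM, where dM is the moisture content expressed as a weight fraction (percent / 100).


dM = 1.1/100 = 0.011
strain = beta_m * (1-Vf) * dM = 0.55 * 0.36 * 0.011 = 0.002178

0.002178


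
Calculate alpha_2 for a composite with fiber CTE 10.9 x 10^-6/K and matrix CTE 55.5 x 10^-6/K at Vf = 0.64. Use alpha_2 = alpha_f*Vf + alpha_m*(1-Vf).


alpha_2 = alpha_f*Vf + alpha_m*(1-Vf) = 10.9*0.64 + 55.5*0.36 = 27.0 x 10^-6/K

27.0 x 10^-6/K


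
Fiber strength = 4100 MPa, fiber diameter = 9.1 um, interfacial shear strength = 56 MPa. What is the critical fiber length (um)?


Lc = sigma_f * d / (2 * tau_i) = 4100 * 9.1 / (2 * 56) = 333.1 um

333.1 um


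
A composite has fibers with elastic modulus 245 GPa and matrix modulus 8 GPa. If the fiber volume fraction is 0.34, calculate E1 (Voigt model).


E1 = Ef*Vf + Em*(1-Vf) = 245*0.34 + 8*0.66 = 88.58 GPa

88.58 GPa


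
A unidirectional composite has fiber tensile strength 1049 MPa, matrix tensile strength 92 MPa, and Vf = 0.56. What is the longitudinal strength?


sigma_1 = sigma_f*Vf + sigma_m*(1-Vf) = 1049*0.56 + 92*0.44 = 627.9 MPa

627.9 MPa


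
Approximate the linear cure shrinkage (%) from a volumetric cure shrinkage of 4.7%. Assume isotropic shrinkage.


Linear shrinkage ≈ vol_shrink/3 = 4.7/3 = 1.567%

1.567%


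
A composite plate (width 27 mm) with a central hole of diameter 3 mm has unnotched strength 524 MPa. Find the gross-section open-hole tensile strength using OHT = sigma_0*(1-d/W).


OHT = sigma_0*(1-d/W) = 524*(1-3/27) = 465.8 MPa

465.8 MPa


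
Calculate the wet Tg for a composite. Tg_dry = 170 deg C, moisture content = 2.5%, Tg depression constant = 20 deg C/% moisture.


Tg_wet = Tg_dry - k*moisture = 170 - 20*2.5 = 120.0 deg C

120.0 deg C


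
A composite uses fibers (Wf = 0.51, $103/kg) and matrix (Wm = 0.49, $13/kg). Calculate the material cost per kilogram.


Cost = cost_f*Wf + cost_m*Wm = 103*0.51 + 13*0.49 = $58.9/kg

$58.9/kg


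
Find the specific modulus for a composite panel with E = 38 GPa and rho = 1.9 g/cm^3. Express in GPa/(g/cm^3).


Specific stiffness = E/rho = 38/1.9 = 20.0 GPa/(g/cm^3)

20.0 GPa/(g/cm^3)


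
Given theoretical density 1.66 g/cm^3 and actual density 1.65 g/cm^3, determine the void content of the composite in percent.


Void% = (rho_theo - rho_actual)/rho_theo * 100 = (1.66 - 1.65)/1.66 * 100 = 0.6%

0.6%


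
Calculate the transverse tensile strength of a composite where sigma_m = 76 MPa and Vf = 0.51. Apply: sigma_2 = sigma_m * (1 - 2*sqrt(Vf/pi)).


factor = 1 - 2*sqrt(0.51/pi) = 0.1942
sigma_2 = 76 * 0.1942 = 14.76 MPa

14.76 MPa


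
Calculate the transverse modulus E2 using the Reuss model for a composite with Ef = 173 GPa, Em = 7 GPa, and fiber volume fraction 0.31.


1/E2 = Vf/Ef + (1-Vf)/Em = 0.31/173 + 0.69/7
E2 = 9.96 GPa

9.96 GPa


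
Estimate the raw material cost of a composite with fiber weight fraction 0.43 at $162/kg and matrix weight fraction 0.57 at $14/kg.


Cost = cost_f*Wf + cost_m*Wm = 162*0.43 + 14*0.57 = $77.64/kg

$77.64/kg


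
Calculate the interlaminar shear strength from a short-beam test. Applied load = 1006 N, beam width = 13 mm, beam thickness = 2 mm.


ILSS = 3F/(4bh) = 3*1006/(4*13*2) = 29.02 MPa

29.02 MPa


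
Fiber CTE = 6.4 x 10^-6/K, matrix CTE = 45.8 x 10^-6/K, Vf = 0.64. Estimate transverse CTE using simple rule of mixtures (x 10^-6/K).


alpha_2 = alpha_f*Vf + alpha_m*(1-Vf) = 6.4*0.64 + 45.8*0.36 = 20.6 x 10^-6/K

20.6 x 10^-6/K


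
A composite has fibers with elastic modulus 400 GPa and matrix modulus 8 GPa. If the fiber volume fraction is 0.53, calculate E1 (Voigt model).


E1 = Ef*Vf + Em*(1-Vf) = 400*0.53 + 8*0.47 = 215.76 GPa

215.76 GPa


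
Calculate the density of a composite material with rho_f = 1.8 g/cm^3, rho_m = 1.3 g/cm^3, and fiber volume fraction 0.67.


rho_c = rho_f*Vf + rho_m*(1-Vf) = 1.8*0.67 + 1.3*0.33 = 1.635 g/cm^3

1.635 g/cm^3


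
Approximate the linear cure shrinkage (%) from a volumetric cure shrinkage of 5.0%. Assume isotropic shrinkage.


Linear shrinkage ≈ vol_shrink/3 = 5.0/3 = 1.667%

1.667%


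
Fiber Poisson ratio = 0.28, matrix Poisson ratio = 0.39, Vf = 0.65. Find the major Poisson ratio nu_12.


nu_12 = nu_f*Vf + nu_m*(1-Vf) = 0.28*0.65 + 0.39*0.35 = 0.3185

0.3185


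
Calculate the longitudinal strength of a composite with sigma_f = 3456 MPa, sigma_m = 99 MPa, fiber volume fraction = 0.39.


sigma_1 = sigma_f*Vf + sigma_m*(1-Vf) = 3456*0.39 + 99*0.61 = 1408.2 MPa

1408.2 MPa


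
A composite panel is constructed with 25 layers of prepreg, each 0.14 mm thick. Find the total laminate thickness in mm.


h = n * t_ply = 25 * 0.14 = 3.5 mm

3.5 mm


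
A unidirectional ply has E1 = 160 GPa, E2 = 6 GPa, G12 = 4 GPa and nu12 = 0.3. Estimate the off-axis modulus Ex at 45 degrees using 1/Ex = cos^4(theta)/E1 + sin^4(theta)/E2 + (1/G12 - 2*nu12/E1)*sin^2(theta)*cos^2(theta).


cos^4(45) = 0.25, sin^4(45) = 0.25, sin^2(45)*cos^2(45) = 0.25
1/G12 - 2*nu12/E1 = 1/4 - 2*0.3/160 = 0.24625 GPa^-1
1/Ex = 0.25/160 + 0.25/6 + 0.24625*0.25 = 0.1047917 GPa^-1
Ex = 9.54 GPa

9.54 GPa


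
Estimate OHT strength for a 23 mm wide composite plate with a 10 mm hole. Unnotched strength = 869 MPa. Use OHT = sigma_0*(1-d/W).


OHT = sigma_0*(1-d/W) = 869*(1-10/23) = 491.2 MPa

491.2 MPa


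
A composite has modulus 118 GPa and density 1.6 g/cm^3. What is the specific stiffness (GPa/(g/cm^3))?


Specific stiffness = E/rho = 118/1.6 = 73.8 GPa/(g/cm^3)

73.8 GPa/(g/cm^3)


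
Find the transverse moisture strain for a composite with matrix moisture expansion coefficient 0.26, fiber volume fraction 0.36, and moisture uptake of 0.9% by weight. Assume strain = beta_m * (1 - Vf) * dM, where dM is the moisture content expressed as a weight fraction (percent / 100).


dM = 0.9/100 = 0.009
strain = beta_m * (1-Vf) * dM = 0.26 * 0.64 * 0.009 = 0.0014976

0.0014976


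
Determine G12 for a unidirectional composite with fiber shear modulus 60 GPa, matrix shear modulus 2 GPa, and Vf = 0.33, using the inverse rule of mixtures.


1/G12 = Vf/Gf + (1-Vf)/Gm = 0.33/60 + 0.67/2
G12 = 2.94 GPa

2.94 GPa


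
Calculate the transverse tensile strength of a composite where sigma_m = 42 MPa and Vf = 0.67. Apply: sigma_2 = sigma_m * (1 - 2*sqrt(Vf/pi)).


factor = 1 - 2*sqrt(0.67/pi) = 0.0764
sigma_2 = 42 * 0.0764 = 3.21 MPa

3.21 MPa


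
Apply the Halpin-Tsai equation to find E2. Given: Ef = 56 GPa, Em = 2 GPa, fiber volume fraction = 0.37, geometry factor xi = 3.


eta = (Ef/Em - 1)/(Ef/Em + xi) = (28.0 - 1)/(28.0 + 3) = 0.871
E2 = Em*(1+xi*eta*Vf)/(1-eta*Vf) = 5.8 GPa

5.8 GPa


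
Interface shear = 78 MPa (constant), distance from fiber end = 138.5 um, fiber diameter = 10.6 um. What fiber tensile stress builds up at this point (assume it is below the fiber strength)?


Force balance: sigma_f * (pi*d^2/4) = tau * (pi*d) * x  ->  sigma_f = 4 * tau * x / d
sigma_f = 4 * 78 * 138.5 / 10.6 = 4076.6 MPa

4076.6 MPa


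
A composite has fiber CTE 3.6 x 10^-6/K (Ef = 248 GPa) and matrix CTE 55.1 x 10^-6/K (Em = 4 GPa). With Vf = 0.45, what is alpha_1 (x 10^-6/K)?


E1 = Ef*Vf + Em*(1-Vf) = 113.8
alpha_1 = (alpha_f*Ef*Vf + alpha_m*Em*(1-Vf))/E1 = 4.6 x 10^-6/K

4.6 x 10^-6/K


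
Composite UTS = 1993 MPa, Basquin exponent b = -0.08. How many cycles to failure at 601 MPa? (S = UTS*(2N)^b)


N = 0.5 * (S/UTS)^(1/b) = 0.5 * (601/1993)^(1/-0.08) = 1.6102e+06 cycles

1.6102e+06 cycles


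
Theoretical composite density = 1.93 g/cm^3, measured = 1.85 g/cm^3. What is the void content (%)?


Void% = (rho_theo - rho_actual)/rho_theo * 100 = (1.93 - 1.85)/1.93 * 100 = 4.15%

4.15%


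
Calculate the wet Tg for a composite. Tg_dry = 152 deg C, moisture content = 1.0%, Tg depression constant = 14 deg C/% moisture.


Tg_wet = Tg_dry - k*moisture = 152 - 14*1.0 = 138.0 deg C

138.0 deg C


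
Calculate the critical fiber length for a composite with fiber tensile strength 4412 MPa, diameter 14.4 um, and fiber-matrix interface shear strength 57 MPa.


Lc = sigma_f * d / (2 * tau_i) = 4412 * 14.4 / (2 * 57) = 557.3 um

557.3 um


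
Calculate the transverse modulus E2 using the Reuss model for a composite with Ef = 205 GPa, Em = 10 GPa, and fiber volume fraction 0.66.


1/E2 = Vf/Ef + (1-Vf)/Em = 0.66/205 + 0.34/10
E2 = 26.87 GPa

26.87 GPa


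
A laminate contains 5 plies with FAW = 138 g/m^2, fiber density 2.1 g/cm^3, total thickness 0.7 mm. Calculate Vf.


Vf = n * FAW / (rho_f * h * 1000) = 5 * 138 / (2.1 * 0.7 * 1000) = 0.4694

0.4694


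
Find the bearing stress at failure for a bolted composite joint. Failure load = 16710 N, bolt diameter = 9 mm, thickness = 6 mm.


sigma_br = F/(d*h) = 16710/(9*6) = 309.4 MPa

309.4 MPa


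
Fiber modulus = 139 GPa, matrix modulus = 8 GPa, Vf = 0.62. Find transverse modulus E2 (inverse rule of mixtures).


1/E2 = Vf/Ef + (1-Vf)/Em = 0.62/139 + 0.38/8
E2 = 19.25 GPa

19.25 GPa


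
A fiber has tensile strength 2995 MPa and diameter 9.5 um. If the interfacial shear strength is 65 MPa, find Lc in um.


Lc = sigma_f * d / (2 * tau_i) = 2995 * 9.5 / (2 * 65) = 218.9 um

218.9 um


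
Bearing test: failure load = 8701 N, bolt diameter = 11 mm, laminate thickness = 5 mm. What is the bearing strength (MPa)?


sigma_br = F/(d*h) = 8701/(11*5) = 158.2 MPa

158.2 MPa


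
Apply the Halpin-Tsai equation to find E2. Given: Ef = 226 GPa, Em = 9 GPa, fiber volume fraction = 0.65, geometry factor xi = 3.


eta = (Ef/Em - 1)/(Ef/Em + xi) = (25.1111 - 1)/(25.1111 + 3) = 0.8577
E2 = Em*(1+xi*eta*Vf)/(1-eta*Vf) = 54.36 GPa

54.36 GPa


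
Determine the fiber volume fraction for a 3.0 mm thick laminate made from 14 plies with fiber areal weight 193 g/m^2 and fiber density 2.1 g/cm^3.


Vf = n * FAW / (rho_f * h * 1000) = 14 * 193 / (2.1 * 3.0 * 1000) = 0.4289

0.4289


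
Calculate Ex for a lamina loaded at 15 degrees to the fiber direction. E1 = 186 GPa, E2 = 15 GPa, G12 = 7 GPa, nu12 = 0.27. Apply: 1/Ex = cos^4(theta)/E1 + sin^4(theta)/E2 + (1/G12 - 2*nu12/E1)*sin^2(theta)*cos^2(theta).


cos^4(15) = 0.870513, sin^4(15) = 0.004487, sin^2(15)*cos^2(15) = 0.0625
1/G12 - 2*nu12/E1 = 1/7 - 2*0.27/186 = 0.139954 GPa^-1
1/Ex = 0.870513/186 + 0.004487/15 + 0.139954*0.0625 = 0.0137264 GPa^-1
Ex = 72.85 GPa

72.85 GPa


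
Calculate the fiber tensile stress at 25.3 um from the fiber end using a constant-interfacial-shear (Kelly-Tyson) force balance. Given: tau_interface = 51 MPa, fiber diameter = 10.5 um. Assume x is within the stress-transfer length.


Force balance: sigma_f * (pi*d^2/4) = tau * (pi*d) * x  ->  sigma_f = 4 * tau * x / d
sigma_f = 4 * 51 * 25.3 / 10.5 = 491.5 MPa

491.5 MPa


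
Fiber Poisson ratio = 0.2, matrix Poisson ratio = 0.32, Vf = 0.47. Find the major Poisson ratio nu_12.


nu_12 = nu_f*Vf + nu_m*(1-Vf) = 0.2*0.47 + 0.32*0.53 = 0.2636

0.2636


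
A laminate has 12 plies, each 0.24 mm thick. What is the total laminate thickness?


h = n * t_ply = 12 * 0.24 = 2.88 mm

2.88 mm


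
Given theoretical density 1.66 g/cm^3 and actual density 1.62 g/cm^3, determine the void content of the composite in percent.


Void% = (rho_theo - rho_actual)/rho_theo * 100 = (1.66 - 1.62)/1.66 * 100 = 2.41%

2.41%


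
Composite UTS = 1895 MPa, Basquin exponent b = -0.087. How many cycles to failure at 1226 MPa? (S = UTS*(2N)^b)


N = 0.5 * (S/UTS)^(1/b) = 0.5 * (1226/1895)^(1/-0.087) = 74.6017 cycles

74.6017 cycles


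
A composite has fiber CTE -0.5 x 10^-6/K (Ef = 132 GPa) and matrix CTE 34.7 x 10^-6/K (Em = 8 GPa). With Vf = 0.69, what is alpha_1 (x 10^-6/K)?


E1 = Ef*Vf + Em*(1-Vf) = 93.56
alpha_1 = (alpha_f*Ef*Vf + alpha_m*Em*(1-Vf))/E1 = 0.43 x 10^-6/K

0.43 x 10^-6/K


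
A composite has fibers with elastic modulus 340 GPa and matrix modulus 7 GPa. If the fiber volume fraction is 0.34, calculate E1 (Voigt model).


E1 = Ef*Vf + Em*(1-Vf) = 340*0.34 + 7*0.66 = 120.22 GPa

120.22 GPa


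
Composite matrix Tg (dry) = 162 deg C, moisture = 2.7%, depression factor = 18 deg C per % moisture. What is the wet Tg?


Tg_wet = Tg_dry - k*moisture = 162 - 18*2.7 = 113.4 deg C

113.4 deg C


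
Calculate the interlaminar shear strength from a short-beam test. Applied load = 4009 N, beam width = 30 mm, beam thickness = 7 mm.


ILSS = 3F/(4bh) = 3*4009/(4*30*7) = 14.32 MPa

14.32 MPa


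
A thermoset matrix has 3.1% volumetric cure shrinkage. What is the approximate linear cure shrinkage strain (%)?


Linear shrinkage ≈ vol_shrink/3 = 3.1/3 = 1.033%

1.033%


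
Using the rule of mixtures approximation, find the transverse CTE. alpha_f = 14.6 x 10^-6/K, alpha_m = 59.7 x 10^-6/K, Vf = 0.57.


alpha_2 = alpha_f*Vf + alpha_m*(1-Vf) = 14.6*0.57 + 59.7*0.43 = 34.0 x 10^-6/K

34.0 x 10^-6/K


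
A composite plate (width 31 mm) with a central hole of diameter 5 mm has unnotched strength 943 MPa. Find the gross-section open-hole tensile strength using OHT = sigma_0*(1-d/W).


OHT = sigma_0*(1-d/W) = 943*(1-5/31) = 790.9 MPa

790.9 MPa


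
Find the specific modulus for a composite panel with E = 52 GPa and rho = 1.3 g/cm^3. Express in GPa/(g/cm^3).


Specific stiffness = E/rho = 52/1.3 = 40.0 GPa/(g/cm^3)

40.0 GPa/(g/cm^3)


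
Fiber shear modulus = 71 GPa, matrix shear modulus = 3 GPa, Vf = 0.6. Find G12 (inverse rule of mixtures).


1/G12 = Vf/Gf + (1-Vf)/Gm = 0.6/71 + 0.4/3
G12 = 7.05 GPa

7.05 GPa


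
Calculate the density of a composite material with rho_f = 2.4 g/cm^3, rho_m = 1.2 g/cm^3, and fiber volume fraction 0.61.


rho_c = rho_f*Vf + rho_m*(1-Vf) = 2.4*0.61 + 1.2*0.39 = 1.932 g/cm^3

1.932 g/cm^3


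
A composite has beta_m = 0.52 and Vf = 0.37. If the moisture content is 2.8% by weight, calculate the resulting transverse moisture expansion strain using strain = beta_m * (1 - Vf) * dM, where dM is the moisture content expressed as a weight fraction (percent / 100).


dM = 2.8/100 = 0.028
strain = beta_m * (1-Vf) * dM = 0.52 * 0.63 * 0.028 = 0.0091728

0.0091728


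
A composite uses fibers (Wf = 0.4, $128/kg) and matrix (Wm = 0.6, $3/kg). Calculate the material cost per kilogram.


Cost = cost_f*Wf + cost_m*Wm = 128*0.4 + 3*0.6 = $53.0/kg

$53.0/kg


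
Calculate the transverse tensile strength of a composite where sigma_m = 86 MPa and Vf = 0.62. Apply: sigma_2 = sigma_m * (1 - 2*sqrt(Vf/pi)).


factor = 1 - 2*sqrt(0.62/pi) = 0.1115
sigma_2 = 86 * 0.1115 = 9.59 MPa

9.59 MPa


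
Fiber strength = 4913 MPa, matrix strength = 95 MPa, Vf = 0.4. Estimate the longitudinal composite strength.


sigma_1 = sigma_f*Vf + sigma_m*(1-Vf) = 4913*0.4 + 95*0.6 = 2022.2 MPa

2022.2 MPa


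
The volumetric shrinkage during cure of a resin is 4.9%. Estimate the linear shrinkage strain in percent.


Linear shrinkage ≈ vol_shrink/3 = 4.9/3 = 1.633%

1.633%


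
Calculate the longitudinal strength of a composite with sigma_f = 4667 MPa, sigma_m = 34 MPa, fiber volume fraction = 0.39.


sigma_1 = sigma_f*Vf + sigma_m*(1-Vf) = 4667*0.39 + 34*0.61 = 1840.9 MPa

1840.9 MPa


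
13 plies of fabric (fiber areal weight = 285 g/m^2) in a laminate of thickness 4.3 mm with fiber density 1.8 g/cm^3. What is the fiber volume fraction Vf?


Vf = n * FAW / (rho_f * h * 1000) = 13 * 285 / (1.8 * 4.3 * 1000) = 0.4787

0.4787


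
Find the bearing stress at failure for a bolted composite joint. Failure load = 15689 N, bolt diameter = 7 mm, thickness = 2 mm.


sigma_br = F/(d*h) = 15689/(7*2) = 1120.6 MPa

1120.6 MPa


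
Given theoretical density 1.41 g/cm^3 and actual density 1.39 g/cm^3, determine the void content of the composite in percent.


Void% = (rho_theo - rho_actual)/rho_theo * 100 = (1.41 - 1.39)/1.41 * 100 = 1.42%

1.42%


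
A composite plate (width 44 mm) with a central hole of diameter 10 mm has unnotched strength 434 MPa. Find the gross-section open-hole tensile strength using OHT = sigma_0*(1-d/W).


OHT = sigma_0*(1-d/W) = 434*(1-10/44) = 335.4 MPa

335.4 MPa


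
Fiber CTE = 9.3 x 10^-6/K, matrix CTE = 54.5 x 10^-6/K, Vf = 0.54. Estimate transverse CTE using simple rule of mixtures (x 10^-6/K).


alpha_2 = alpha_f*Vf + alpha_m*(1-Vf) = 9.3*0.54 + 54.5*0.46 = 30.1 x 10^-6/K

30.1 x 10^-6/K


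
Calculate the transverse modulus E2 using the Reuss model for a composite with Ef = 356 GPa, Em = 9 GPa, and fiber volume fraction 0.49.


1/E2 = Vf/Ef + (1-Vf)/Em = 0.49/356 + 0.51/9
E2 = 17.23 GPa

17.23 GPa


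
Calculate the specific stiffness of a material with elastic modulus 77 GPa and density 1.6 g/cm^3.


Specific stiffness = E/rho = 77/1.6 = 48.1 GPa/(g/cm^3)

48.1 GPa/(g/cm^3)


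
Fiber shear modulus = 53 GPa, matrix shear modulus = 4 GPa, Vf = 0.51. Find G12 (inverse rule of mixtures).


1/G12 = Vf/Gf + (1-Vf)/Gm = 0.51/53 + 0.49/4
G12 = 7.57 GPa

7.57 GPa


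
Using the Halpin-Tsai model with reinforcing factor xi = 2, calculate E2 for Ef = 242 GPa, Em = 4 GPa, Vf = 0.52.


eta = (Ef/Em - 1)/(Ef/Em + xi) = (60.5 - 1)/(60.5 + 2) = 0.952
E2 = Em*(1+xi*eta*Vf)/(1-eta*Vf) = 15.76 GPa

15.76 GPa


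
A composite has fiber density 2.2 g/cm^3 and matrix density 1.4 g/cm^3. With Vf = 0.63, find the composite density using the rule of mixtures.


rho_c = rho_f*Vf + rho_m*(1-Vf) = 2.2*0.63 + 1.4*0.37 = 1.904 g/cm^3

1.904 g/cm^3


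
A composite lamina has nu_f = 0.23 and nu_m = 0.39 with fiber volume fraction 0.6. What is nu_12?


nu_12 = nu_f*Vf + nu_m*(1-Vf) = 0.23*0.6 + 0.39*0.4 = 0.294

0.294


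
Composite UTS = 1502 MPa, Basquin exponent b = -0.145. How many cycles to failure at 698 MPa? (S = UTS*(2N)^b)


N = 0.5 * (S/UTS)^(1/b) = 0.5 * (698/1502)^(1/-0.145) = 98.6830 cycles

98.6830 cycles


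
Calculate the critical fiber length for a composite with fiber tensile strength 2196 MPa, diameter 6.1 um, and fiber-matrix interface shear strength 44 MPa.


Lc = sigma_f * d / (2 * tau_i) = 2196 * 6.1 / (2 * 44) = 152.2 um

152.2 um


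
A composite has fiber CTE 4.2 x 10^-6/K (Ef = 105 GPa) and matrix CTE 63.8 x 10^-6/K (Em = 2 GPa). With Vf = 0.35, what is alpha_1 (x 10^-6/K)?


E1 = Ef*Vf + Em*(1-Vf) = 38.05
alpha_1 = (alpha_f*Ef*Vf + alpha_m*Em*(1-Vf))/E1 = 6.24 x 10^-6/K

6.24 x 10^-6/K


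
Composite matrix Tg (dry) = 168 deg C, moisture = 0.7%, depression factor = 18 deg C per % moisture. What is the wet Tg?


Tg_wet = Tg_dry - k*moisture = 168 - 18*0.7 = 155.4 deg C

155.4 deg C


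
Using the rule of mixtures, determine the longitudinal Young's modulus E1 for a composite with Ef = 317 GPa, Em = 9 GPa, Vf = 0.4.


E1 = Ef*Vf + Em*(1-Vf) = 317*0.4 + 9*0.6 = 132.2 GPa

132.2 GPa


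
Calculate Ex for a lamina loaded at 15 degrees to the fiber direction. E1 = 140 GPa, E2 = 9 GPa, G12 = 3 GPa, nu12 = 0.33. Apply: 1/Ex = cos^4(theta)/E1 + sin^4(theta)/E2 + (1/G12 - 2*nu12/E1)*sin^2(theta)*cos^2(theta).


cos^4(15) = 0.870513, sin^4(15) = 0.004487, sin^2(15)*cos^2(15) = 0.0625
1/G12 - 2*nu12/E1 = 1/3 - 2*0.33/140 = 0.328619 GPa^-1
1/Ex = 0.870513/140 + 0.004487/9 + 0.328619*0.0625 = 0.0272552 GPa^-1
Ex = 36.69 GPa

36.69 GPa


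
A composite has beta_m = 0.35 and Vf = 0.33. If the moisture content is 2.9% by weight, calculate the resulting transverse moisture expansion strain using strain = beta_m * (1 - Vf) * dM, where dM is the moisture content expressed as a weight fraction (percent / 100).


dM = 2.9/100 = 0.029
strain = beta_m * (1-Vf) * dM = 0.35 * 0.67 * 0.029 = 0.0068005

0.0068005


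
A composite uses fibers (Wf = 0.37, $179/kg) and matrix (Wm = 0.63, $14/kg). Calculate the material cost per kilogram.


Cost = cost_f*Wf + cost_m*Wm = 179*0.37 + 14*0.63 = $75.05/kg

$75.05/kg


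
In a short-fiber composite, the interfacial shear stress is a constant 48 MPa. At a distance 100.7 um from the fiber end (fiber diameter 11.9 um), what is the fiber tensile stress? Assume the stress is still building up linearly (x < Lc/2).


Force balance: sigma_f * (pi*d^2/4) = tau * (pi*d) * x  ->  sigma_f = 4 * tau * x / d
sigma_f = 4 * 48 * 100.7 / 11.9 = 1624.7 MPa

1624.7 MPa


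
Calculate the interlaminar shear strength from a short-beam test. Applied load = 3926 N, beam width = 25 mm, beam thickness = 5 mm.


ILSS = 3F/(4bh) = 3*3926/(4*25*5) = 23.56 MPa

23.56 MPa


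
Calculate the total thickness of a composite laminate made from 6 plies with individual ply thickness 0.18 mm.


h = n * t_ply = 6 * 0.18 = 1.08 mm

1.08 mm


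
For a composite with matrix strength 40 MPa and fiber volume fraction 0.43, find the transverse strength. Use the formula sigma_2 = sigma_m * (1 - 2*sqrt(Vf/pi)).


factor = 1 - 2*sqrt(0.43/pi) = 0.2601
sigma_2 = 40 * 0.2601 = 10.4 MPa

10.4 MPa


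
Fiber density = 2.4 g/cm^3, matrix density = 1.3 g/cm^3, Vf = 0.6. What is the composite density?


rho_c = rho_f*Vf + rho_m*(1-Vf) = 2.4*0.6 + 1.3*0.4 = 1.96 g/cm^3

1.96 g/cm^3


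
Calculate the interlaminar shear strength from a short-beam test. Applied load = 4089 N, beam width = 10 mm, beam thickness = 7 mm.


ILSS = 3F/(4bh) = 3*4089/(4*10*7) = 43.81 MPa

43.81 MPa


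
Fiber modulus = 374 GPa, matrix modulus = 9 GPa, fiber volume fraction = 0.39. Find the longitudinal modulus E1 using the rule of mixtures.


E1 = Ef*Vf + Em*(1-Vf) = 374*0.39 + 9*0.61 = 151.35 GPa

151.35 GPa
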